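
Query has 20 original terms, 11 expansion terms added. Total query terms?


Original terms: 20
Expansion terms: 11
Total = 20 + 11 = 31

31


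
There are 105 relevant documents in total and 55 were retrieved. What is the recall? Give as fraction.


Recall = retrieved_relevant / total_relevant
= 55 / 105
= 55 / (55 + 50)
= 11/21

11/21


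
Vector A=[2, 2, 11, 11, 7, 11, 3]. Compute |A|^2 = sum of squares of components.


|A|^2 = sum of squared components
A[0]^2 = 2^2 = 4
A[1]^2 = 2^2 = 4
A[2]^2 = 11^2 = 121
A[3]^2 = 11^2 = 121
A[4]^2 = 7^2 = 49
A[5]^2 = 11^2 = 121
A[6]^2 = 3^2 = 9
Sum = 4 + 4 + 121 + 121 + 49 + 121 + 9 = 429

429


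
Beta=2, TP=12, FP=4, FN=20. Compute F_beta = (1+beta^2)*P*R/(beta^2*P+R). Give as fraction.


P = TP/(TP+FP) = 12/16 = 3/4
R = TP/(TP+FN) = 12/32 = 3/8
beta^2 = 2^2 = 4
(1 + beta^2) = 5
Numerator = (1+beta^2)*P*R = 45/32
Denominator = beta^2*P + R = 3 + 3/8 = 27/8
F_beta = 5/12

5/12


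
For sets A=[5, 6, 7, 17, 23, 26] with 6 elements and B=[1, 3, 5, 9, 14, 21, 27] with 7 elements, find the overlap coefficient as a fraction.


A intersect B = [5]
|A intersect B| = 1
min(|A|, |B|) = min(6, 7) = 6
Overlap = 1 / 6 = 1/6

1/6


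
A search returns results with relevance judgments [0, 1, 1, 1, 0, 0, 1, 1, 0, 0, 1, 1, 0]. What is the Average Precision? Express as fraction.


Computing P@k for each relevant position:
Position 1: not relevant
Position 2: relevant, P@2 = 1/2 = 1/2
Position 3: relevant, P@3 = 2/3 = 2/3
Position 4: relevant, P@4 = 3/4 = 3/4
Position 5: not relevant
Position 6: not relevant
Position 7: relevant, P@7 = 4/7 = 4/7
Position 8: relevant, P@8 = 5/8 = 5/8
Position 9: not relevant
Position 10: not relevant
Position 11: relevant, P@11 = 6/11 = 6/11
Position 12: relevant, P@12 = 7/12 = 7/12
Position 13: not relevant
Sum of P@k = 1/2 + 2/3 + 3/4 + 4/7 + 5/8 + 6/11 + 7/12 = 2613/616
AP = 2613/616 / 7 = 2613/4312

2613/4312


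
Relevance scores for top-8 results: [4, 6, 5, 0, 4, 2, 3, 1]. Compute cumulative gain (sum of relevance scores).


Cumulative Gain = sum of relevance scores
Position 1: rel=4, running sum=4
Position 2: rel=6, running sum=10
Position 3: rel=5, running sum=15
Position 4: rel=0, running sum=15
Position 5: rel=4, running sum=19
Position 6: rel=2, running sum=21
Position 7: rel=3, running sum=24
Position 8: rel=1, running sum=25
CG = 25

25


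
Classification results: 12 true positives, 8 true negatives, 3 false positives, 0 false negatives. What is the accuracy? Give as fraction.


Accuracy = (TP + TN) / (TP + TN + FP + FN)
TP + TN = 12 + 8 = 20
Total = 12 + 8 + 3 + 0 = 23
Accuracy = 20 / 23 = 20/23

20/23


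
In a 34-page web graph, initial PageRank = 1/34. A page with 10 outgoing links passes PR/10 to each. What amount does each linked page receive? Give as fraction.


Initial PR = 1/34 = 1/34
Outlinks = 10
Contribution per link = PR / outlinks
= 1/34 / 10
= 1/340

1/340


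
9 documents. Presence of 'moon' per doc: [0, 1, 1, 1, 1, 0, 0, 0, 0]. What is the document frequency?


Checking each document for 'moon':
Doc 1: absent
Doc 2: present
Doc 3: present
Doc 4: present
Doc 5: present
Doc 6: absent
Doc 7: absent
Doc 8: absent
Doc 9: absent
df = sum of presences = 0 + 1 + 1 + 1 + 1 + 0 + 0 + 0 + 0 = 4

4


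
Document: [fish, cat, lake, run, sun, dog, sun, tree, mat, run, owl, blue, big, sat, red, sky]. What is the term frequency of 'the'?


Document has 16 words
Scanning for 'the':
Term not found in document
Count = 0

0


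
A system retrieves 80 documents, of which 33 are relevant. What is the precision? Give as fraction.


Precision = relevant_retrieved / total_retrieved
= 33 / 80
= 33 / (33 + 47)
= 33/80

33/80


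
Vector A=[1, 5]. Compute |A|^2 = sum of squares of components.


|A|^2 = sum of squared components
A[0]^2 = 1^2 = 1
A[1]^2 = 5^2 = 25
Sum = 1 + 25 = 26

26


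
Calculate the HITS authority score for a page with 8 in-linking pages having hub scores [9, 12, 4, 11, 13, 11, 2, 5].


Authority = sum of hub scores of in-linkers
In-link 1: hub score = 9
In-link 2: hub score = 12
In-link 3: hub score = 4
In-link 4: hub score = 11
In-link 5: hub score = 13
In-link 6: hub score = 11
In-link 7: hub score = 2
In-link 8: hub score = 5
Authority = 9 + 12 + 4 + 11 + 13 + 11 + 2 + 5 = 67

67


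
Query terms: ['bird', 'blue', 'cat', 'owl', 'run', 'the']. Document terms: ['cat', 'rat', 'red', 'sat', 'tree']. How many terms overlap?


Query terms: ['bird', 'blue', 'cat', 'owl', 'run', 'the']
Document terms: ['cat', 'rat', 'red', 'sat', 'tree']
Common terms: ['cat']
Overlap count = 1

1


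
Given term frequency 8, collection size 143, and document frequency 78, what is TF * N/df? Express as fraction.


TF * (N/df)
= 8 * (143/78)
= 8 * 11/6
= 44/3

44/3


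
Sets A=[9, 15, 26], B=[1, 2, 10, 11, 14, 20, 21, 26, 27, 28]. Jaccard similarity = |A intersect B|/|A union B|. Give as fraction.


A intersect B = [26]
|A intersect B| = 1
A union B = [1, 2, 9, 10, 11, 14, 15, 20, 21, 26, 27, 28]
|A union B| = 12
Jaccard = 1/12 = 1/12

1/12


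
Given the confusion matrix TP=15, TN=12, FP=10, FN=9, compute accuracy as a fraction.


Accuracy = (TP + TN) / (TP + TN + FP + FN)
TP + TN = 15 + 12 = 27
Total = 15 + 12 + 10 + 9 = 46
Accuracy = 27 / 46 = 27/46

27/46


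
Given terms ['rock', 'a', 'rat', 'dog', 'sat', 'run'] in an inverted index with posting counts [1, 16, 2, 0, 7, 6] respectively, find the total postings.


Summing posting list sizes:
'rock': 1 postings
'a': 16 postings
'rat': 2 postings
'dog': 0 postings
'sat': 7 postings
'run': 6 postings
Total = 1 + 16 + 2 + 0 + 7 + 6 = 32

32


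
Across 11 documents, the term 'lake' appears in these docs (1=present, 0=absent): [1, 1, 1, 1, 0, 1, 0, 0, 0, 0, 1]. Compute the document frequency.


Checking each document for 'lake':
Doc 1: present
Doc 2: present
Doc 3: present
Doc 4: present
Doc 5: absent
Doc 6: present
Doc 7: absent
Doc 8: absent
Doc 9: absent
Doc 10: absent
Doc 11: present
df = sum of presences = 1 + 1 + 1 + 1 + 0 + 1 + 0 + 0 + 0 + 0 + 1 = 6

6


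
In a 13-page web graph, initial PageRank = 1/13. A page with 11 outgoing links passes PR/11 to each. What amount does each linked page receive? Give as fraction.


Initial PR = 1/13 = 1/13
Outlinks = 11
Contribution per link = PR / outlinks
= 1/13 / 11
= 1/143

1/143


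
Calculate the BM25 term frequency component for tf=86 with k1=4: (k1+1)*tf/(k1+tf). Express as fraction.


BM25 TF component = (k1+1)*tf / (k1+tf)
k1 = 4, tf = 86
Numerator = (4+1)*86 = 430
Denominator = 4 + 86 = 90
= 430/90 = 43/9

43/9


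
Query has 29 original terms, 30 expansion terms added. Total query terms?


Original terms: 29
Expansion terms: 30
Total = 29 + 30 = 59

59


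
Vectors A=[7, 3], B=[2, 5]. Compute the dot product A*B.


Dot product = sum of element-wise products
A[0]*B[0] = 7*2 = 14
A[1]*B[1] = 3*5 = 15
Sum = 14 + 15 = 29

29


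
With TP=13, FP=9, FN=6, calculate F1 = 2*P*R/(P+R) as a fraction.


F1 = 2 * P * R / (P + R)
P = TP/(TP+FP) = 13/22 = 13/22
R = TP/(TP+FN) = 13/19 = 13/19
2 * P * R = 2 * 13/22 * 13/19 = 169/209
P + R = 13/22 + 13/19 = 533/418
F1 = 169/209 / 533/418 = 26/41

26/41


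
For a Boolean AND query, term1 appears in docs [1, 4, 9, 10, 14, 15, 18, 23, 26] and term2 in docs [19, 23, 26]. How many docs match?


Boolean AND: find intersection of posting lists
term1 docs: [1, 4, 9, 10, 14, 15, 18, 23, 26]
term2 docs: [19, 23, 26]
Intersection: [23, 26]
|intersection| = 2

2


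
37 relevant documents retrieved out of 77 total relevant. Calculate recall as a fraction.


Recall = retrieved_relevant / total_relevant
= 37 / 77
= 37 / (37 + 40)
= 37/77

37/77


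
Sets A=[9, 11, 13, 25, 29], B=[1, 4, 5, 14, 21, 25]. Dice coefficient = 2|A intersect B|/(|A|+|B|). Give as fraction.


A intersect B = [25]
|A intersect B| = 1
|A| = 5, |B| = 6
Dice = 2*1 / (5+6)
= 2 / 11 = 2/11

2/11


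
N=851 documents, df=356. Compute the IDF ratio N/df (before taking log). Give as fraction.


IDF ratio = N / df
= 851 / 356
= 851/356

851/356


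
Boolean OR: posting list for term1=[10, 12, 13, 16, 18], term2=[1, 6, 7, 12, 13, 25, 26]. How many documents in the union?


Boolean OR: find union of posting lists
term1 docs: [10, 12, 13, 16, 18]
term2 docs: [1, 6, 7, 12, 13, 25, 26]
Union: [1, 6, 7, 10, 12, 13, 16, 18, 25, 26]
|union| = 10

10


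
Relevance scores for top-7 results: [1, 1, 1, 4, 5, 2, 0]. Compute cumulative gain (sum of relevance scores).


Cumulative Gain = sum of relevance scores
Position 1: rel=1, running sum=1
Position 2: rel=1, running sum=2
Position 3: rel=1, running sum=3
Position 4: rel=4, running sum=7
Position 5: rel=5, running sum=12
Position 6: rel=2, running sum=14
Position 7: rel=0, running sum=14
CG = 14

14


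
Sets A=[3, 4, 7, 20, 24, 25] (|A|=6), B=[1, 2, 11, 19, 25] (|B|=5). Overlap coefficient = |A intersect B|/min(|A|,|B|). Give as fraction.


A intersect B = [25]
|A intersect B| = 1
min(|A|, |B|) = min(6, 5) = 5
Overlap = 1 / 5 = 1/5

1/5


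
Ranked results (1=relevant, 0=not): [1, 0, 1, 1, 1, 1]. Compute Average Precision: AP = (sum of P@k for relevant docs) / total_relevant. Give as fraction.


Computing P@k for each relevant position:
Position 1: relevant, P@1 = 1/1 = 1
Position 2: not relevant
Position 3: relevant, P@3 = 2/3 = 2/3
Position 4: relevant, P@4 = 3/4 = 3/4
Position 5: relevant, P@5 = 4/5 = 4/5
Position 6: relevant, P@6 = 5/6 = 5/6
Sum of P@k = 1 + 2/3 + 3/4 + 4/5 + 5/6 = 81/20
AP = 81/20 / 5 = 81/100

81/100


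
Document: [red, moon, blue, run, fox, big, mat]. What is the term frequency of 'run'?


Document has 7 words
Scanning for 'run':
Found at positions: [3]
Count = 1

1


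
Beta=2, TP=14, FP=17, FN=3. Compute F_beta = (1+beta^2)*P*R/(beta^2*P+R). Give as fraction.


P = TP/(TP+FP) = 14/31 = 14/31
R = TP/(TP+FN) = 14/17 = 14/17
beta^2 = 2^2 = 4
(1 + beta^2) = 5
Numerator = (1+beta^2)*P*R = 980/527
Denominator = beta^2*P + R = 56/31 + 14/17 = 1386/527
F_beta = 70/99

70/99


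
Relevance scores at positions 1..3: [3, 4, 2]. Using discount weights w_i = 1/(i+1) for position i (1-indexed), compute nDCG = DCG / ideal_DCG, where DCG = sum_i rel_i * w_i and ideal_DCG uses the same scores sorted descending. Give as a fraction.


Position discount weights w_i = 1/(i+1) for i=1..3:
Weights = [1/2, 1/3, 1/4]
Actual relevance: [3, 4, 2]
DCG = 3/2 + 4/3 + 2/4 = 10/3
Ideal relevance (sorted desc): [4, 3, 2]
Ideal DCG = 4/2 + 3/3 + 2/4 = 7/2
nDCG = DCG / ideal_DCG = 10/3 / 7/2 = 20/21

20/21


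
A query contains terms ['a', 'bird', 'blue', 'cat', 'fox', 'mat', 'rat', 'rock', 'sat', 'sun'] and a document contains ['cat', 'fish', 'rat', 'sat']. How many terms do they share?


Query terms: ['a', 'bird', 'blue', 'cat', 'fox', 'mat', 'rat', 'rock', 'sat', 'sun']
Document terms: ['cat', 'fish', 'rat', 'sat']
Common terms: ['cat', 'rat', 'sat']
Overlap count = 3

3


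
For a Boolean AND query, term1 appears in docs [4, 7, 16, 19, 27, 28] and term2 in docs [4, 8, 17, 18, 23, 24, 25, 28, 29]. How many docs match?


Boolean AND: find intersection of posting lists
term1 docs: [4, 7, 16, 19, 27, 28]
term2 docs: [4, 8, 17, 18, 23, 24, 25, 28, 29]
Intersection: [4, 28]
|intersection| = 2

2


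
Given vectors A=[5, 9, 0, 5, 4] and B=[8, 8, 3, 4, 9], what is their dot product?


Dot product = sum of element-wise products
A[0]*B[0] = 5*8 = 40
A[1]*B[1] = 9*8 = 72
A[2]*B[2] = 0*3 = 0
A[3]*B[3] = 5*4 = 20
A[4]*B[4] = 4*9 = 36
Sum = 40 + 72 + 0 + 20 + 36 = 168

168


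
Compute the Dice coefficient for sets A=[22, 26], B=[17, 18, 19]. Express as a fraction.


A intersect B = []
|A intersect B| = 0
|A| = 2, |B| = 3
Dice = 2*0 / (2+3)
= 0 / 5 = 0

0


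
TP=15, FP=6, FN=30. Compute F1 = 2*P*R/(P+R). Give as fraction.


F1 = 2 * P * R / (P + R)
P = TP/(TP+FP) = 15/21 = 5/7
R = TP/(TP+FN) = 15/45 = 1/3
2 * P * R = 2 * 5/7 * 1/3 = 10/21
P + R = 5/7 + 1/3 = 22/21
F1 = 10/21 / 22/21 = 5/11

5/11


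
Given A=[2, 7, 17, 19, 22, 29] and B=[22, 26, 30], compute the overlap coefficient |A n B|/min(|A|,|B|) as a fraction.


A intersect B = [22]
|A intersect B| = 1
min(|A|, |B|) = min(6, 3) = 3
Overlap = 1 / 3 = 1/3

1/3


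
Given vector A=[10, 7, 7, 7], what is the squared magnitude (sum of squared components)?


|A|^2 = sum of squared components
A[0]^2 = 10^2 = 100
A[1]^2 = 7^2 = 49
A[2]^2 = 7^2 = 49
A[3]^2 = 7^2 = 49
Sum = 100 + 49 + 49 + 49 = 247

247


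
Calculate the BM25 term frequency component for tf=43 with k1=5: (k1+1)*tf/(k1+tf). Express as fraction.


BM25 TF component = (k1+1)*tf / (k1+tf)
k1 = 5, tf = 43
Numerator = (5+1)*43 = 258
Denominator = 5 + 43 = 48
= 258/48 = 43/8

43/8


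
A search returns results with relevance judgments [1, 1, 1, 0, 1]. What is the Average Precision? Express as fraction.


Computing P@k for each relevant position:
Position 1: relevant, P@1 = 1/1 = 1
Position 2: relevant, P@2 = 2/2 = 1
Position 3: relevant, P@3 = 3/3 = 1
Position 4: not relevant
Position 5: relevant, P@5 = 4/5 = 4/5
Sum of P@k = 1 + 1 + 1 + 4/5 = 19/5
AP = 19/5 / 4 = 19/20

19/20


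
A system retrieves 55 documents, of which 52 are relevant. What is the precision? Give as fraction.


Precision = relevant_retrieved / total_retrieved
= 52 / 55
= 52 / (52 + 3)
= 52/55

52/55


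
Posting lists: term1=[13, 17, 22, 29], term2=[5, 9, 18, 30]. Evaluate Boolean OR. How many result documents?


Boolean OR: find union of posting lists
term1 docs: [13, 17, 22, 29]
term2 docs: [5, 9, 18, 30]
Union: [5, 9, 13, 17, 18, 22, 29, 30]
|union| = 8

8


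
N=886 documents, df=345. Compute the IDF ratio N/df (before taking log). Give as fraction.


IDF ratio = N / df
= 886 / 345
= 886/345

886/345


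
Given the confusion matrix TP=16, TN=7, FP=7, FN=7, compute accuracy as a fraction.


Accuracy = (TP + TN) / (TP + TN + FP + FN)
TP + TN = 16 + 7 = 23
Total = 16 + 7 + 7 + 7 = 37
Accuracy = 23 / 37 = 23/37

23/37


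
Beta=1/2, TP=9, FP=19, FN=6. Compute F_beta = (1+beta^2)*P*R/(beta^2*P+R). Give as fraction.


P = TP/(TP+FP) = 9/28 = 9/28
R = TP/(TP+FN) = 9/15 = 3/5
beta^2 = 1/2^2 = 1/4
(1 + beta^2) = 5/4
Numerator = (1+beta^2)*P*R = 27/112
Denominator = beta^2*P + R = 9/112 + 3/5 = 381/560
F_beta = 45/127

45/127


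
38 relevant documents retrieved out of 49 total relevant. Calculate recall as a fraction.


Recall = retrieved_relevant / total_relevant
= 38 / 49
= 38 / (38 + 11)
= 38/49

38/49


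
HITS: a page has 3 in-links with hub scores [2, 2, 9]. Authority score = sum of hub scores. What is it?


Authority = sum of hub scores of in-linkers
In-link 1: hub score = 2
In-link 2: hub score = 2
In-link 3: hub score = 9
Authority = 2 + 2 + 9 = 13

13


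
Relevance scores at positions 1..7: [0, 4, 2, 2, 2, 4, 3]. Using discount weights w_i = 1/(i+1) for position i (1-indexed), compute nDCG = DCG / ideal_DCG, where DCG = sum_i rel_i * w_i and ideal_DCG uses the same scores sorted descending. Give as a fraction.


Position discount weights w_i = 1/(i+1) for i=1..7:
Weights = [1/2, 1/3, 1/4, 1/5, 1/6, 1/7, 1/8]
Actual relevance: [0, 4, 2, 2, 2, 4, 3]
DCG = 0/2 + 4/3 + 2/4 + 2/5 + 2/6 + 4/7 + 3/8 = 2951/840
Ideal relevance (sorted desc): [4, 4, 3, 2, 2, 2, 0]
Ideal DCG = 4/2 + 4/3 + 3/4 + 2/5 + 2/6 + 2/7 + 0/8 = 2143/420
nDCG = DCG / ideal_DCG = 2951/840 / 2143/420 = 2951/4286

2951/4286


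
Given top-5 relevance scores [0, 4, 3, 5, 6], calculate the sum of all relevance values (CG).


Cumulative Gain = sum of relevance scores
Position 1: rel=0, running sum=0
Position 2: rel=4, running sum=4
Position 3: rel=3, running sum=7
Position 4: rel=5, running sum=12
Position 5: rel=6, running sum=18
CG = 18

18


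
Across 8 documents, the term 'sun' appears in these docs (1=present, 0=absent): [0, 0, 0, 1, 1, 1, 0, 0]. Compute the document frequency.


Checking each document for 'sun':
Doc 1: absent
Doc 2: absent
Doc 3: absent
Doc 4: present
Doc 5: present
Doc 6: present
Doc 7: absent
Doc 8: absent
df = sum of presences = 0 + 0 + 0 + 1 + 1 + 1 + 0 + 0 = 3

3


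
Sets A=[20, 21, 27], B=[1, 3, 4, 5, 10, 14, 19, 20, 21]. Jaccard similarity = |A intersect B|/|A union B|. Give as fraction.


A intersect B = [20, 21]
|A intersect B| = 2
A union B = [1, 3, 4, 5, 10, 14, 19, 20, 21, 27]
|A union B| = 10
Jaccard = 2/10 = 1/5

1/5


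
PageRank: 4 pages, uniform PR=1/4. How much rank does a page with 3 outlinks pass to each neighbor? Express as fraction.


Initial PR = 1/4 = 1/4
Outlinks = 3
Contribution per link = PR / outlinks
= 1/4 / 3
= 1/12

1/12


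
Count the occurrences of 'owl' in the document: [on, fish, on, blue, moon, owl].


Document has 6 words
Scanning for 'owl':
Found at positions: [5]
Count = 1

1


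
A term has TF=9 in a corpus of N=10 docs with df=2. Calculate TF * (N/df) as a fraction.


TF * (N/df)
= 9 * (10/2)
= 9 * 5
= 45

45


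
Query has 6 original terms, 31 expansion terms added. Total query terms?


Original terms: 6
Expansion terms: 31
Total = 6 + 31 = 37

37


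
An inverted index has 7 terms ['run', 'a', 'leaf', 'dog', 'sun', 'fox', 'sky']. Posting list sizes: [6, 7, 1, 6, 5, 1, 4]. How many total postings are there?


Summing posting list sizes:
'run': 6 postings
'a': 7 postings
'leaf': 1 postings
'dog': 6 postings
'sun': 5 postings
'fox': 1 postings
'sky': 4 postings
Total = 6 + 7 + 1 + 6 + 5 + 1 + 4 = 30

30


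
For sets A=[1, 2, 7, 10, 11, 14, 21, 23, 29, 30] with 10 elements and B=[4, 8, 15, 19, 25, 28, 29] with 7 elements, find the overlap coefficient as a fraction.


A intersect B = [29]
|A intersect B| = 1
min(|A|, |B|) = min(10, 7) = 7
Overlap = 1 / 7 = 1/7

1/7


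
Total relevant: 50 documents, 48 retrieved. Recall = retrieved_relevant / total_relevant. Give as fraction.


Recall = retrieved_relevant / total_relevant
= 48 / 50
= 48 / (48 + 2)
= 24/25

24/25


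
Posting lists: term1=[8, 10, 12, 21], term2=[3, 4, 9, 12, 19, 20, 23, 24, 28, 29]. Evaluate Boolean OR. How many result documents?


Boolean OR: find union of posting lists
term1 docs: [8, 10, 12, 21]
term2 docs: [3, 4, 9, 12, 19, 20, 23, 24, 28, 29]
Union: [3, 4, 8, 9, 10, 12, 19, 20, 21, 23, 24, 28, 29]
|union| = 13

13


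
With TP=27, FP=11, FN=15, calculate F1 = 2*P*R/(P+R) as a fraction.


F1 = 2 * P * R / (P + R)
P = TP/(TP+FP) = 27/38 = 27/38
R = TP/(TP+FN) = 27/42 = 9/14
2 * P * R = 2 * 27/38 * 9/14 = 243/266
P + R = 27/38 + 9/14 = 180/133
F1 = 243/266 / 180/133 = 27/40

27/40


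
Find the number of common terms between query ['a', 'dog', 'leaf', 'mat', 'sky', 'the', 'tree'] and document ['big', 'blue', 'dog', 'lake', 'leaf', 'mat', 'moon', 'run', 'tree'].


Query terms: ['a', 'dog', 'leaf', 'mat', 'sky', 'the', 'tree']
Document terms: ['big', 'blue', 'dog', 'lake', 'leaf', 'mat', 'moon', 'run', 'tree']
Common terms: ['dog', 'leaf', 'mat', 'tree']
Overlap count = 4

4


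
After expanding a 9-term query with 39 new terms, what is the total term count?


Original terms: 9
Expansion terms: 39
Total = 9 + 39 = 48

48


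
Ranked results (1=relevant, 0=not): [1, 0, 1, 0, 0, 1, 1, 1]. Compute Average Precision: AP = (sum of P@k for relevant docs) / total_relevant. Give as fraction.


Computing P@k for each relevant position:
Position 1: relevant, P@1 = 1/1 = 1
Position 2: not relevant
Position 3: relevant, P@3 = 2/3 = 2/3
Position 4: not relevant
Position 5: not relevant
Position 6: relevant, P@6 = 3/6 = 1/2
Position 7: relevant, P@7 = 4/7 = 4/7
Position 8: relevant, P@8 = 5/8 = 5/8
Sum of P@k = 1 + 2/3 + 1/2 + 4/7 + 5/8 = 565/168
AP = 565/168 / 5 = 113/168

113/168


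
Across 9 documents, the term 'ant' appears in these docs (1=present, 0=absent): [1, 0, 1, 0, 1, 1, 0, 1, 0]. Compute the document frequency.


Checking each document for 'ant':
Doc 1: present
Doc 2: absent
Doc 3: present
Doc 4: absent
Doc 5: present
Doc 6: present
Doc 7: absent
Doc 8: present
Doc 9: absent
df = sum of presences = 1 + 0 + 1 + 0 + 1 + 1 + 0 + 1 + 0 = 5

5


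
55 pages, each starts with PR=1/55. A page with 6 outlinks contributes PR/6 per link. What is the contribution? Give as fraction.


Initial PR = 1/55 = 1/55
Outlinks = 6
Contribution per link = PR / outlinks
= 1/55 / 6
= 1/330

1/330


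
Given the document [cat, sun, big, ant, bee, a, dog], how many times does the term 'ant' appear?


Document has 7 words
Scanning for 'ant':
Found at positions: [3]
Count = 1

1


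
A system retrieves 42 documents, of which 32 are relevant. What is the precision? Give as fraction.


Precision = relevant_retrieved / total_retrieved
= 32 / 42
= 32 / (32 + 10)
= 16/21

16/21


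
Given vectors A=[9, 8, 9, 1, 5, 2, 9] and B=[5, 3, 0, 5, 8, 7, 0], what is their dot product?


Dot product = sum of element-wise products
A[0]*B[0] = 9*5 = 45
A[1]*B[1] = 8*3 = 24
A[2]*B[2] = 9*0 = 0
A[3]*B[3] = 1*5 = 5
A[4]*B[4] = 5*8 = 40
A[5]*B[5] = 2*7 = 14
A[6]*B[6] = 9*0 = 0
Sum = 45 + 24 + 0 + 5 + 40 + 14 + 0 = 128

128


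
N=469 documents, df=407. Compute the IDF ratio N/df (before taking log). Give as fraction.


IDF ratio = N / df
= 469 / 407
= 469/407

469/407


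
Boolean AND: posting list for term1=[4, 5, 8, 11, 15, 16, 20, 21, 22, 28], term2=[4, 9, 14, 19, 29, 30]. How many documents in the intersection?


Boolean AND: find intersection of posting lists
term1 docs: [4, 5, 8, 11, 15, 16, 20, 21, 22, 28]
term2 docs: [4, 9, 14, 19, 29, 30]
Intersection: [4]
|intersection| = 1

1


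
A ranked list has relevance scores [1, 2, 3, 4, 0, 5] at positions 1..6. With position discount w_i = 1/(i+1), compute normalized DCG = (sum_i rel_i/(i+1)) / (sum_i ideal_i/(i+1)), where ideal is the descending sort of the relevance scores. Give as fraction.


Position discount weights w_i = 1/(i+1) for i=1..6:
Weights = [1/2, 1/3, 1/4, 1/5, 1/6, 1/7]
Actual relevance: [1, 2, 3, 4, 0, 5]
DCG = 1/2 + 2/3 + 3/4 + 4/5 + 0/6 + 5/7 = 1441/420
Ideal relevance (sorted desc): [5, 4, 3, 2, 1, 0]
Ideal DCG = 5/2 + 4/3 + 3/4 + 2/5 + 1/6 + 0/7 = 103/20
nDCG = DCG / ideal_DCG = 1441/420 / 103/20 = 1441/2163

1441/2163


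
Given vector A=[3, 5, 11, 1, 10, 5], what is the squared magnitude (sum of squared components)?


|A|^2 = sum of squared components
A[0]^2 = 3^2 = 9
A[1]^2 = 5^2 = 25
A[2]^2 = 11^2 = 121
A[3]^2 = 1^2 = 1
A[4]^2 = 10^2 = 100
A[5]^2 = 5^2 = 25
Sum = 9 + 25 + 121 + 1 + 100 + 25 = 281

281


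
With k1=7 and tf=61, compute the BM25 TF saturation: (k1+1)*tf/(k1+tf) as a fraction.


BM25 TF component = (k1+1)*tf / (k1+tf)
k1 = 7, tf = 61
Numerator = (7+1)*61 = 488
Denominator = 7 + 61 = 68
= 488/68 = 122/17

122/17


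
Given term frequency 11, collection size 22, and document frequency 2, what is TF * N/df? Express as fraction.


TF * (N/df)
= 11 * (22/2)
= 11 * 11
= 121

121


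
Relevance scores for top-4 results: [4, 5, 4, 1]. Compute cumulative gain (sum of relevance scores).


Cumulative Gain = sum of relevance scores
Position 1: rel=4, running sum=4
Position 2: rel=5, running sum=9
Position 3: rel=4, running sum=13
Position 4: rel=1, running sum=14
CG = 14

14


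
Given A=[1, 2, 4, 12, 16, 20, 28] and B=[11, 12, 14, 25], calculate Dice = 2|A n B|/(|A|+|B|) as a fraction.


A intersect B = [12]
|A intersect B| = 1
|A| = 7, |B| = 4
Dice = 2*1 / (7+4)
= 2 / 11 = 2/11

2/11


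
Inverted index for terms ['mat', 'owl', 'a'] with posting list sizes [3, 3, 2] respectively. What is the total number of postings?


Summing posting list sizes:
'mat': 3 postings
'owl': 3 postings
'a': 2 postings
Total = 3 + 3 + 2 = 8

8


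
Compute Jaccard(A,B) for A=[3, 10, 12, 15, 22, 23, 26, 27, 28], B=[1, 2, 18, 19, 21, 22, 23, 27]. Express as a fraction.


A intersect B = [22, 23, 27]
|A intersect B| = 3
A union B = [1, 2, 3, 10, 12, 15, 18, 19, 21, 22, 23, 26, 27, 28]
|A union B| = 14
Jaccard = 3/14 = 3/14

3/14


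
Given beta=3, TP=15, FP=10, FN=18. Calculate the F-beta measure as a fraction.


P = TP/(TP+FP) = 15/25 = 3/5
R = TP/(TP+FN) = 15/33 = 5/11
beta^2 = 3^2 = 9
(1 + beta^2) = 10
Numerator = (1+beta^2)*P*R = 30/11
Denominator = beta^2*P + R = 27/5 + 5/11 = 322/55
F_beta = 75/161

75/161


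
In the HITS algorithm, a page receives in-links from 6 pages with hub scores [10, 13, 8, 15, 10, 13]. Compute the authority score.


Authority = sum of hub scores of in-linkers
In-link 1: hub score = 10
In-link 2: hub score = 13
In-link 3: hub score = 8
In-link 4: hub score = 15
In-link 5: hub score = 10
In-link 6: hub score = 13
Authority = 10 + 13 + 8 + 15 + 10 + 13 = 69

69


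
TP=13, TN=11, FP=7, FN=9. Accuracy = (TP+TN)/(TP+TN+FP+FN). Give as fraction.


Accuracy = (TP + TN) / (TP + TN + FP + FN)
TP + TN = 13 + 11 = 24
Total = 13 + 11 + 7 + 9 = 40
Accuracy = 24 / 40 = 3/5

3/5


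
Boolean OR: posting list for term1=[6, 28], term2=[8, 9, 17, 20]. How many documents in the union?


Boolean OR: find union of posting lists
term1 docs: [6, 28]
term2 docs: [8, 9, 17, 20]
Union: [6, 8, 9, 17, 20, 28]
|union| = 6

6


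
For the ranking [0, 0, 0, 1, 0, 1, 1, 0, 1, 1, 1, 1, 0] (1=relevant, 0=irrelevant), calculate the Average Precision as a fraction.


Computing P@k for each relevant position:
Position 1: not relevant
Position 2: not relevant
Position 3: not relevant
Position 4: relevant, P@4 = 1/4 = 1/4
Position 5: not relevant
Position 6: relevant, P@6 = 2/6 = 1/3
Position 7: relevant, P@7 = 3/7 = 3/7
Position 8: not relevant
Position 9: relevant, P@9 = 4/9 = 4/9
Position 10: relevant, P@10 = 5/10 = 1/2
Position 11: relevant, P@11 = 6/11 = 6/11
Position 12: relevant, P@12 = 7/12 = 7/12
Position 13: not relevant
Sum of P@k = 1/4 + 1/3 + 3/7 + 4/9 + 1/2 + 6/11 + 7/12 = 2138/693
AP = 2138/693 / 7 = 2138/4851

2138/4851


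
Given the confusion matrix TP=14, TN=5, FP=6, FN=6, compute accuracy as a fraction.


Accuracy = (TP + TN) / (TP + TN + FP + FN)
TP + TN = 14 + 5 = 19
Total = 14 + 5 + 6 + 6 = 31
Accuracy = 19 / 31 = 19/31

19/31


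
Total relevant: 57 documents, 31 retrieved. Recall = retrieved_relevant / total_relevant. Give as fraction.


Recall = retrieved_relevant / total_relevant
= 31 / 57
= 31 / (31 + 26)
= 31/57

31/57


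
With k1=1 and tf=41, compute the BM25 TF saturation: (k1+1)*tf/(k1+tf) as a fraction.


BM25 TF component = (k1+1)*tf / (k1+tf)
k1 = 1, tf = 41
Numerator = (1+1)*41 = 82
Denominator = 1 + 41 = 42
= 82/42 = 41/21

41/21


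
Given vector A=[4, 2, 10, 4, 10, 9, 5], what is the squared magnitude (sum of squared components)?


|A|^2 = sum of squared components
A[0]^2 = 4^2 = 16
A[1]^2 = 2^2 = 4
A[2]^2 = 10^2 = 100
A[3]^2 = 4^2 = 16
A[4]^2 = 10^2 = 100
A[5]^2 = 9^2 = 81
A[6]^2 = 5^2 = 25
Sum = 16 + 4 + 100 + 16 + 100 + 81 + 25 = 342

342


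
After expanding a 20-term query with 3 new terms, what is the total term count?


Original terms: 20
Expansion terms: 3
Total = 20 + 3 = 23

23


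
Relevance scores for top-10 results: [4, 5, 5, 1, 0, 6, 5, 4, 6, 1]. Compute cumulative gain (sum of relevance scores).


Cumulative Gain = sum of relevance scores
Position 1: rel=4, running sum=4
Position 2: rel=5, running sum=9
Position 3: rel=5, running sum=14
Position 4: rel=1, running sum=15
Position 5: rel=0, running sum=15
Position 6: rel=6, running sum=21
Position 7: rel=5, running sum=26
Position 8: rel=4, running sum=30
Position 9: rel=6, running sum=36
Position 10: rel=1, running sum=37
CG = 37

37


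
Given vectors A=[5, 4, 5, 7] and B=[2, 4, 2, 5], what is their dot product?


Dot product = sum of element-wise products
A[0]*B[0] = 5*2 = 10
A[1]*B[1] = 4*4 = 16
A[2]*B[2] = 5*2 = 10
A[3]*B[3] = 7*5 = 35
Sum = 10 + 16 + 10 + 35 = 71

71


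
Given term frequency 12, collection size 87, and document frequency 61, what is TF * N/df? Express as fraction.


TF * (N/df)
= 12 * (87/61)
= 12 * 87/61
= 1044/61

1044/61


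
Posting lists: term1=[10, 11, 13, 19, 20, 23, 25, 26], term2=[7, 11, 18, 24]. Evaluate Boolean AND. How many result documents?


Boolean AND: find intersection of posting lists
term1 docs: [10, 11, 13, 19, 20, 23, 25, 26]
term2 docs: [7, 11, 18, 24]
Intersection: [11]
|intersection| = 1

1


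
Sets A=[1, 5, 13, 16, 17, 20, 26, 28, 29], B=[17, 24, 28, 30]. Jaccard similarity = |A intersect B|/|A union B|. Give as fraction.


A intersect B = [17, 28]
|A intersect B| = 2
A union B = [1, 5, 13, 16, 17, 20, 24, 26, 28, 29, 30]
|A union B| = 11
Jaccard = 2/11 = 2/11

2/11


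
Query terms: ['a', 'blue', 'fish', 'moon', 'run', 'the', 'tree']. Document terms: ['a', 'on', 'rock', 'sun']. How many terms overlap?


Query terms: ['a', 'blue', 'fish', 'moon', 'run', 'the', 'tree']
Document terms: ['a', 'on', 'rock', 'sun']
Common terms: ['a']
Overlap count = 1

1


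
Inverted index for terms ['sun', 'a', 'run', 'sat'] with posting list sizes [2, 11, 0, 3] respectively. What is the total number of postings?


Summing posting list sizes:
'sun': 2 postings
'a': 11 postings
'run': 0 postings
'sat': 3 postings
Total = 2 + 11 + 0 + 3 = 16

16


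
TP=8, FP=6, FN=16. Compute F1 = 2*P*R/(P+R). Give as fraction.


F1 = 2 * P * R / (P + R)
P = TP/(TP+FP) = 8/14 = 4/7
R = TP/(TP+FN) = 8/24 = 1/3
2 * P * R = 2 * 4/7 * 1/3 = 8/21
P + R = 4/7 + 1/3 = 19/21
F1 = 8/21 / 19/21 = 8/19

8/19


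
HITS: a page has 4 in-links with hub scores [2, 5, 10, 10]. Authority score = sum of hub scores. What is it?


Authority = sum of hub scores of in-linkers
In-link 1: hub score = 2
In-link 2: hub score = 5
In-link 3: hub score = 10
In-link 4: hub score = 10
Authority = 2 + 5 + 10 + 10 = 27

27


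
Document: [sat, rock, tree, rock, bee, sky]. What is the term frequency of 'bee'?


Document has 6 words
Scanning for 'bee':
Found at positions: [4]
Count = 1

1


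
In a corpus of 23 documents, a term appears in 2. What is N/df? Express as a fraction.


IDF ratio = N / df
= 23 / 2
= 23/2

23/2


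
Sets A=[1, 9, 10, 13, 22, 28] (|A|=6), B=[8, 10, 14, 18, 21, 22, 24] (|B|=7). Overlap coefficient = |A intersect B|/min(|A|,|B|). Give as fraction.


A intersect B = [10, 22]
|A intersect B| = 2
min(|A|, |B|) = min(6, 7) = 6
Overlap = 2 / 6 = 1/3

1/3


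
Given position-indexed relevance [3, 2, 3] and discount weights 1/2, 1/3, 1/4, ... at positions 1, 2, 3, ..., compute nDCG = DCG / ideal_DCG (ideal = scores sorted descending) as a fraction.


Position discount weights w_i = 1/(i+1) for i=1..3:
Weights = [1/2, 1/3, 1/4]
Actual relevance: [3, 2, 3]
DCG = 3/2 + 2/3 + 3/4 = 35/12
Ideal relevance (sorted desc): [3, 3, 2]
Ideal DCG = 3/2 + 3/3 + 2/4 = 3
nDCG = DCG / ideal_DCG = 35/12 / 3 = 35/36

35/36


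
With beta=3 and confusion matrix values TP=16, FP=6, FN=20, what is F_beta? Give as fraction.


P = TP/(TP+FP) = 16/22 = 8/11
R = TP/(TP+FN) = 16/36 = 4/9
beta^2 = 3^2 = 9
(1 + beta^2) = 10
Numerator = (1+beta^2)*P*R = 320/99
Denominator = beta^2*P + R = 72/11 + 4/9 = 692/99
F_beta = 80/173

80/173


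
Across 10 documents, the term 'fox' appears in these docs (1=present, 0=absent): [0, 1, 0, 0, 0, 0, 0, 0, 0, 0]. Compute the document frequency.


Checking each document for 'fox':
Doc 1: absent
Doc 2: present
Doc 3: absent
Doc 4: absent
Doc 5: absent
Doc 6: absent
Doc 7: absent
Doc 8: absent
Doc 9: absent
Doc 10: absent
df = sum of presences = 0 + 1 + 0 + 0 + 0 + 0 + 0 + 0 + 0 + 0 = 1

1


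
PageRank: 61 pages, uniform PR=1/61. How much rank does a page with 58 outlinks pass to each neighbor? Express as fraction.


Initial PR = 1/61 = 1/61
Outlinks = 58
Contribution per link = PR / outlinks
= 1/61 / 58
= 1/3538

1/3538


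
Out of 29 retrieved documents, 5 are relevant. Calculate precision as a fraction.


Precision = relevant_retrieved / total_retrieved
= 5 / 29
= 5 / (5 + 24)
= 5/29

5/29


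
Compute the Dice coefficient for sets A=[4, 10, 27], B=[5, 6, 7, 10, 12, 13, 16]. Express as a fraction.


A intersect B = [10]
|A intersect B| = 1
|A| = 3, |B| = 7
Dice = 2*1 / (3+7)
= 2 / 10 = 1/5

1/5


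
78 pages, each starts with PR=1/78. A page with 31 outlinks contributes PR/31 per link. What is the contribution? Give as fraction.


Initial PR = 1/78 = 1/78
Outlinks = 31
Contribution per link = PR / outlinks
= 1/78 / 31
= 1/2418

1/2418


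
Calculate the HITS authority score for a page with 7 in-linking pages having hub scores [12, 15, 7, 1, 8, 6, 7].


Authority = sum of hub scores of in-linkers
In-link 1: hub score = 12
In-link 2: hub score = 15
In-link 3: hub score = 7
In-link 4: hub score = 1
In-link 5: hub score = 8
In-link 6: hub score = 6
In-link 7: hub score = 7
Authority = 12 + 15 + 7 + 1 + 8 + 6 + 7 = 56

56


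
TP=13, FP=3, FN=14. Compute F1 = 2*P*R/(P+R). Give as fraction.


F1 = 2 * P * R / (P + R)
P = TP/(TP+FP) = 13/16 = 13/16
R = TP/(TP+FN) = 13/27 = 13/27
2 * P * R = 2 * 13/16 * 13/27 = 169/216
P + R = 13/16 + 13/27 = 559/432
F1 = 169/216 / 559/432 = 26/43

26/43


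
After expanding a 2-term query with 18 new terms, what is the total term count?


Original terms: 2
Expansion terms: 18
Total = 2 + 18 = 20

20


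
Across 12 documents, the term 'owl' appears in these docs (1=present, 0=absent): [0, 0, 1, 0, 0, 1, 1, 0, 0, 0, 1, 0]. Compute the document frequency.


Checking each document for 'owl':
Doc 1: absent
Doc 2: absent
Doc 3: present
Doc 4: absent
Doc 5: absent
Doc 6: present
Doc 7: present
Doc 8: absent
Doc 9: absent
Doc 10: absent
Doc 11: present
Doc 12: absent
df = sum of presences = 0 + 0 + 1 + 0 + 0 + 1 + 1 + 0 + 0 + 0 + 1 + 0 = 4

4


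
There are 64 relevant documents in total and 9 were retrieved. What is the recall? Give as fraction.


Recall = retrieved_relevant / total_relevant
= 9 / 64
= 9 / (9 + 55)
= 9/64

9/64


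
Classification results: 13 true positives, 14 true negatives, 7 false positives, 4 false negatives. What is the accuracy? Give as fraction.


Accuracy = (TP + TN) / (TP + TN + FP + FN)
TP + TN = 13 + 14 = 27
Total = 13 + 14 + 7 + 4 = 38
Accuracy = 27 / 38 = 27/38

27/38


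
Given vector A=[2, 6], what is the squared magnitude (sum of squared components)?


|A|^2 = sum of squared components
A[0]^2 = 2^2 = 4
A[1]^2 = 6^2 = 36
Sum = 4 + 36 = 40

40


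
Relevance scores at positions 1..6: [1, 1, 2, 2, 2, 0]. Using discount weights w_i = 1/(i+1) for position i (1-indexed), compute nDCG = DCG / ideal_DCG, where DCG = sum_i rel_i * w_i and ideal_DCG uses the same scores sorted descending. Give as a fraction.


Position discount weights w_i = 1/(i+1) for i=1..6:
Weights = [1/2, 1/3, 1/4, 1/5, 1/6, 1/7]
Actual relevance: [1, 1, 2, 2, 2, 0]
DCG = 1/2 + 1/3 + 2/4 + 2/5 + 2/6 + 0/7 = 31/15
Ideal relevance (sorted desc): [2, 2, 2, 1, 1, 0]
Ideal DCG = 2/2 + 2/3 + 2/4 + 1/5 + 1/6 + 0/7 = 38/15
nDCG = DCG / ideal_DCG = 31/15 / 38/15 = 31/38

31/38


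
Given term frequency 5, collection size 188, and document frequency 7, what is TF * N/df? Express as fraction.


TF * (N/df)
= 5 * (188/7)
= 5 * 188/7
= 940/7

940/7


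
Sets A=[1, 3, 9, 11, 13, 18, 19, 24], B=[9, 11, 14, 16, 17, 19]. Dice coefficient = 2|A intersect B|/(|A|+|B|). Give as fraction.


A intersect B = [9, 11, 19]
|A intersect B| = 3
|A| = 8, |B| = 6
Dice = 2*3 / (8+6)
= 6 / 14 = 3/7

3/7


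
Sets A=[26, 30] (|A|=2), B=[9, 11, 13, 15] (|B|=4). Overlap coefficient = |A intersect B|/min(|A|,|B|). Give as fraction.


A intersect B = []
|A intersect B| = 0
min(|A|, |B|) = min(2, 4) = 2
Overlap = 0 / 2 = 0

0


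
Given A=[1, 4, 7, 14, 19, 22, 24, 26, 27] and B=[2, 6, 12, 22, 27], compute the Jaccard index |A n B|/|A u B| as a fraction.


A intersect B = [22, 27]
|A intersect B| = 2
A union B = [1, 2, 4, 6, 7, 12, 14, 19, 22, 24, 26, 27]
|A union B| = 12
Jaccard = 2/12 = 1/6

1/6


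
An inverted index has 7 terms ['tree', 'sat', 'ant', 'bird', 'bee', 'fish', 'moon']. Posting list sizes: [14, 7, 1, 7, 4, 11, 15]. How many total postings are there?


Summing posting list sizes:
'tree': 14 postings
'sat': 7 postings
'ant': 1 postings
'bird': 7 postings
'bee': 4 postings
'fish': 11 postings
'moon': 15 postings
Total = 14 + 7 + 1 + 7 + 4 + 11 + 15 = 59

59


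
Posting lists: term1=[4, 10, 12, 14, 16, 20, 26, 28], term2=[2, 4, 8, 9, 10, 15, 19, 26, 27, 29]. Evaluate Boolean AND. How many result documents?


Boolean AND: find intersection of posting lists
term1 docs: [4, 10, 12, 14, 16, 20, 26, 28]
term2 docs: [2, 4, 8, 9, 10, 15, 19, 26, 27, 29]
Intersection: [4, 10, 26]
|intersection| = 3

3


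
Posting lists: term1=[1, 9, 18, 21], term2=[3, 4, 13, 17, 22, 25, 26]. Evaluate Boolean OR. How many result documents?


Boolean OR: find union of posting lists
term1 docs: [1, 9, 18, 21]
term2 docs: [3, 4, 13, 17, 22, 25, 26]
Union: [1, 3, 4, 9, 13, 17, 18, 21, 22, 25, 26]
|union| = 11

11


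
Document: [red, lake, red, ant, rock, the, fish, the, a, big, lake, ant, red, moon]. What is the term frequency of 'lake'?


Document has 14 words
Scanning for 'lake':
Found at positions: [1, 10]
Count = 2

2


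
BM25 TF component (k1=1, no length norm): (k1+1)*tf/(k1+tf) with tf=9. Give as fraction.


BM25 TF component = (k1+1)*tf / (k1+tf)
k1 = 1, tf = 9
Numerator = (1+1)*9 = 18
Denominator = 1 + 9 = 10
= 18/10 = 9/5

9/5


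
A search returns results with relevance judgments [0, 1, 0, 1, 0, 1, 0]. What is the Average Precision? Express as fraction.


Computing P@k for each relevant position:
Position 1: not relevant
Position 2: relevant, P@2 = 1/2 = 1/2
Position 3: not relevant
Position 4: relevant, P@4 = 2/4 = 1/2
Position 5: not relevant
Position 6: relevant, P@6 = 3/6 = 1/2
Position 7: not relevant
Sum of P@k = 1/2 + 1/2 + 1/2 = 3/2
AP = 3/2 / 3 = 1/2

1/2


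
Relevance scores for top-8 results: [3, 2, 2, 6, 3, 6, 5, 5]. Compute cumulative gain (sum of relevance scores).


Cumulative Gain = sum of relevance scores
Position 1: rel=3, running sum=3
Position 2: rel=2, running sum=5
Position 3: rel=2, running sum=7
Position 4: rel=6, running sum=13
Position 5: rel=3, running sum=16
Position 6: rel=6, running sum=22
Position 7: rel=5, running sum=27
Position 8: rel=5, running sum=32
CG = 32

32


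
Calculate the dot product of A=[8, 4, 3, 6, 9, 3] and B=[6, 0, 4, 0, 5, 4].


Dot product = sum of element-wise products
A[0]*B[0] = 8*6 = 48
A[1]*B[1] = 4*0 = 0
A[2]*B[2] = 3*4 = 12
A[3]*B[3] = 6*0 = 0
A[4]*B[4] = 9*5 = 45
A[5]*B[5] = 3*4 = 12
Sum = 48 + 0 + 12 + 0 + 45 + 12 = 117

117


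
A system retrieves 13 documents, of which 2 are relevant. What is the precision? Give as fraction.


Precision = relevant_retrieved / total_retrieved
= 2 / 13
= 2 / (2 + 11)
= 2/13

2/13


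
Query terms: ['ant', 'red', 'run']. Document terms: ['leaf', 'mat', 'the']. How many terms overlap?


Query terms: ['ant', 'red', 'run']
Document terms: ['leaf', 'mat', 'the']
Common terms: []
Overlap count = 0

0


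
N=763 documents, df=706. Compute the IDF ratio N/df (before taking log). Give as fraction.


IDF ratio = N / df
= 763 / 706
= 763/706

763/706


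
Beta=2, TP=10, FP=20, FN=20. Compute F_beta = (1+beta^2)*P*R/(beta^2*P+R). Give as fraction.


P = TP/(TP+FP) = 10/30 = 1/3
R = TP/(TP+FN) = 10/30 = 1/3
beta^2 = 2^2 = 4
(1 + beta^2) = 5
Numerator = (1+beta^2)*P*R = 5/9
Denominator = beta^2*P + R = 4/3 + 1/3 = 5/3
F_beta = 1/3

1/3


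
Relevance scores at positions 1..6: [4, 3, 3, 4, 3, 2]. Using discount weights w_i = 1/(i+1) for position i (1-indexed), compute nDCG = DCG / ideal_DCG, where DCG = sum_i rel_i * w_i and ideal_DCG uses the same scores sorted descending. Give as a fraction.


Position discount weights w_i = 1/(i+1) for i=1..6:
Weights = [1/2, 1/3, 1/4, 1/5, 1/6, 1/7]
Actual relevance: [4, 3, 3, 4, 3, 2]
DCG = 4/2 + 3/3 + 3/4 + 4/5 + 3/6 + 2/7 = 747/140
Ideal relevance (sorted desc): [4, 4, 3, 3, 3, 2]
Ideal DCG = 4/2 + 4/3 + 3/4 + 3/5 + 3/6 + 2/7 = 2297/420
nDCG = DCG / ideal_DCG = 747/140 / 2297/420 = 2241/2297

2241/2297


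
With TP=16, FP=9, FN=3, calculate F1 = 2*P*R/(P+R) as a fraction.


F1 = 2 * P * R / (P + R)
P = TP/(TP+FP) = 16/25 = 16/25
R = TP/(TP+FN) = 16/19 = 16/19
2 * P * R = 2 * 16/25 * 16/19 = 512/475
P + R = 16/25 + 16/19 = 704/475
F1 = 512/475 / 704/475 = 8/11

8/11
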